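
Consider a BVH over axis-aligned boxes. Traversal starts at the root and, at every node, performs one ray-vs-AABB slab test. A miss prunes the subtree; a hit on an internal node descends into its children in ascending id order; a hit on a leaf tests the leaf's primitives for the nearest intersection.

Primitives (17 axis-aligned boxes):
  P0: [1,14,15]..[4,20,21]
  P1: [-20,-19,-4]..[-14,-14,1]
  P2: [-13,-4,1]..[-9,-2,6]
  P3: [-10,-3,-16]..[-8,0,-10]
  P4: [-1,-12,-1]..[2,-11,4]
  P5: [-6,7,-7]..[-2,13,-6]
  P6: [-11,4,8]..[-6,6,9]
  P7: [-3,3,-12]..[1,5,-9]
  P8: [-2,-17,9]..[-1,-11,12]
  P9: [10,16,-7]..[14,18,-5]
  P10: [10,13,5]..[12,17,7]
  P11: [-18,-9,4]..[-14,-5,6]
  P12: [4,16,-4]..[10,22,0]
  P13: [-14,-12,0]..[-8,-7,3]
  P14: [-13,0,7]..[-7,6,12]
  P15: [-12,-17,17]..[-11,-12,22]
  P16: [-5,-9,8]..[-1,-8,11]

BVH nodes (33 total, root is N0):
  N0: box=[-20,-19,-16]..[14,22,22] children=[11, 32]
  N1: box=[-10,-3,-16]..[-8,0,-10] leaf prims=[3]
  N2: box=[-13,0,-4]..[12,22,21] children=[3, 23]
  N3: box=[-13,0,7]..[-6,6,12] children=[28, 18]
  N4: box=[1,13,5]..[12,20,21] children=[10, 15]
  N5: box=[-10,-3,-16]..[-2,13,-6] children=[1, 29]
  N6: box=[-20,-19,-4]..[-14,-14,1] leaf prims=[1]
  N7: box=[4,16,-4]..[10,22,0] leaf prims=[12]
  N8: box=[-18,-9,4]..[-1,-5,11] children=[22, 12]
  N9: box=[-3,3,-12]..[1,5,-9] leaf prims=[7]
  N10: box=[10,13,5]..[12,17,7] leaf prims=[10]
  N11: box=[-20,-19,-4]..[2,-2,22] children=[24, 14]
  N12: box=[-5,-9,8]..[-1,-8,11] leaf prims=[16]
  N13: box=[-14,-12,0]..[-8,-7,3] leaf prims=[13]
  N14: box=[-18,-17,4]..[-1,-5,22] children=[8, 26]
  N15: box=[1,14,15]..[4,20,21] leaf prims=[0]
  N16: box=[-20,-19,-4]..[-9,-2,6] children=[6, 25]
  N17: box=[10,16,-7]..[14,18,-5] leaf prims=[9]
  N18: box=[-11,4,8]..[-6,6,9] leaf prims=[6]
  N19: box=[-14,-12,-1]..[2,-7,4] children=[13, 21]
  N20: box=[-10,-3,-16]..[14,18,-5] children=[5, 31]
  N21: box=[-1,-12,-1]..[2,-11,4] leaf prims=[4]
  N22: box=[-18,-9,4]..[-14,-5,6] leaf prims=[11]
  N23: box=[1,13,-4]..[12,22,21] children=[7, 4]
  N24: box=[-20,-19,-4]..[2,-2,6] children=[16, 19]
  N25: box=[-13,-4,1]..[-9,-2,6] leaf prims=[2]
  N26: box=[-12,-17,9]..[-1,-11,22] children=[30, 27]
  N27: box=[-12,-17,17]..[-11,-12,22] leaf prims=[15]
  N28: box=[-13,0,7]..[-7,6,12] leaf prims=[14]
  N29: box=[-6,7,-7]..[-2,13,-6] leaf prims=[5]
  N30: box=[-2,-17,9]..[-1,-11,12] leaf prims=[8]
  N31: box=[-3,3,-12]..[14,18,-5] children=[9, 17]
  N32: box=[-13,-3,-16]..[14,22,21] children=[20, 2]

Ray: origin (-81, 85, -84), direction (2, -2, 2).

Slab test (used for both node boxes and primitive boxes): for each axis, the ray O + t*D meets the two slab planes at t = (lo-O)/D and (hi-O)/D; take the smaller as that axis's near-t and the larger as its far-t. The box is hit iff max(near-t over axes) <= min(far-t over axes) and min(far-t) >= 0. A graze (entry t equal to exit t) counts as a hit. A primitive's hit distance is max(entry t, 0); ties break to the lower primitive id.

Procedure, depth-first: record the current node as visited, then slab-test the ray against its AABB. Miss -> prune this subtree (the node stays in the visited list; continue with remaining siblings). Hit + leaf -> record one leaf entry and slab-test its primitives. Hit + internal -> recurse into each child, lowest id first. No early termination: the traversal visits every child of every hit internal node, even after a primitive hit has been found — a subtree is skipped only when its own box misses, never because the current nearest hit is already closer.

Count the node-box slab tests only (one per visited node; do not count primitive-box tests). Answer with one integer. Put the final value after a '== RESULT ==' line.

Traverse from the root:
N0 x:[61/2,95/2] y:[63/2,52] z:[34,53] -> hit [34,95/2], descend [11, 32]
  N11 x:[61/2,83/2] y:[87/2,52] z:[40,53] -> miss, prune
  N32 x:[34,95/2] y:[63/2,44] z:[34,105/2] -> hit [34,44], descend [2, 20]
    N2 x:[34,93/2] y:[63/2,85/2] z:[40,105/2] -> hit [40,85/2], descend [3, 23]
      N3 x:[34,75/2] y:[79/2,85/2] z:[91/2,48] -> miss, prune
      N23 x:[41,93/2] y:[63/2,36] z:[40,105/2] -> miss, prune
    N20 x:[71/2,95/2] y:[67/2,44] z:[34,79/2] -> hit [71/2,79/2], descend [5, 31]
      N5 x:[71/2,79/2] y:[36,44] z:[34,39] -> hit [36,39], descend [1, 29]
        N1 x:[71/2,73/2] y:[85/2,44] z:[34,37] -> miss, prune
        N29 x:[75/2,79/2] y:[36,39] z:[77/2,39] -> hit [77/2,39] leaf, test {P5@t=77/2}
      N31 x:[39,95/2] y:[67/2,41] z:[36,79/2] -> hit [39,79/2], descend [9, 17]
        N9 x:[39,41] y:[40,41] z:[36,75/2] -> miss, prune
        N17 x:[91/2,95/2] y:[67/2,69/2] z:[77/2,79/2] -> miss, prune

13 AABB tests over nodes [0, 11, 32, 2, 3, 23, 20, 5, 1, 29, 31, 9, 17]; 1 leaf entered; closest P5.

== RESULT ==
13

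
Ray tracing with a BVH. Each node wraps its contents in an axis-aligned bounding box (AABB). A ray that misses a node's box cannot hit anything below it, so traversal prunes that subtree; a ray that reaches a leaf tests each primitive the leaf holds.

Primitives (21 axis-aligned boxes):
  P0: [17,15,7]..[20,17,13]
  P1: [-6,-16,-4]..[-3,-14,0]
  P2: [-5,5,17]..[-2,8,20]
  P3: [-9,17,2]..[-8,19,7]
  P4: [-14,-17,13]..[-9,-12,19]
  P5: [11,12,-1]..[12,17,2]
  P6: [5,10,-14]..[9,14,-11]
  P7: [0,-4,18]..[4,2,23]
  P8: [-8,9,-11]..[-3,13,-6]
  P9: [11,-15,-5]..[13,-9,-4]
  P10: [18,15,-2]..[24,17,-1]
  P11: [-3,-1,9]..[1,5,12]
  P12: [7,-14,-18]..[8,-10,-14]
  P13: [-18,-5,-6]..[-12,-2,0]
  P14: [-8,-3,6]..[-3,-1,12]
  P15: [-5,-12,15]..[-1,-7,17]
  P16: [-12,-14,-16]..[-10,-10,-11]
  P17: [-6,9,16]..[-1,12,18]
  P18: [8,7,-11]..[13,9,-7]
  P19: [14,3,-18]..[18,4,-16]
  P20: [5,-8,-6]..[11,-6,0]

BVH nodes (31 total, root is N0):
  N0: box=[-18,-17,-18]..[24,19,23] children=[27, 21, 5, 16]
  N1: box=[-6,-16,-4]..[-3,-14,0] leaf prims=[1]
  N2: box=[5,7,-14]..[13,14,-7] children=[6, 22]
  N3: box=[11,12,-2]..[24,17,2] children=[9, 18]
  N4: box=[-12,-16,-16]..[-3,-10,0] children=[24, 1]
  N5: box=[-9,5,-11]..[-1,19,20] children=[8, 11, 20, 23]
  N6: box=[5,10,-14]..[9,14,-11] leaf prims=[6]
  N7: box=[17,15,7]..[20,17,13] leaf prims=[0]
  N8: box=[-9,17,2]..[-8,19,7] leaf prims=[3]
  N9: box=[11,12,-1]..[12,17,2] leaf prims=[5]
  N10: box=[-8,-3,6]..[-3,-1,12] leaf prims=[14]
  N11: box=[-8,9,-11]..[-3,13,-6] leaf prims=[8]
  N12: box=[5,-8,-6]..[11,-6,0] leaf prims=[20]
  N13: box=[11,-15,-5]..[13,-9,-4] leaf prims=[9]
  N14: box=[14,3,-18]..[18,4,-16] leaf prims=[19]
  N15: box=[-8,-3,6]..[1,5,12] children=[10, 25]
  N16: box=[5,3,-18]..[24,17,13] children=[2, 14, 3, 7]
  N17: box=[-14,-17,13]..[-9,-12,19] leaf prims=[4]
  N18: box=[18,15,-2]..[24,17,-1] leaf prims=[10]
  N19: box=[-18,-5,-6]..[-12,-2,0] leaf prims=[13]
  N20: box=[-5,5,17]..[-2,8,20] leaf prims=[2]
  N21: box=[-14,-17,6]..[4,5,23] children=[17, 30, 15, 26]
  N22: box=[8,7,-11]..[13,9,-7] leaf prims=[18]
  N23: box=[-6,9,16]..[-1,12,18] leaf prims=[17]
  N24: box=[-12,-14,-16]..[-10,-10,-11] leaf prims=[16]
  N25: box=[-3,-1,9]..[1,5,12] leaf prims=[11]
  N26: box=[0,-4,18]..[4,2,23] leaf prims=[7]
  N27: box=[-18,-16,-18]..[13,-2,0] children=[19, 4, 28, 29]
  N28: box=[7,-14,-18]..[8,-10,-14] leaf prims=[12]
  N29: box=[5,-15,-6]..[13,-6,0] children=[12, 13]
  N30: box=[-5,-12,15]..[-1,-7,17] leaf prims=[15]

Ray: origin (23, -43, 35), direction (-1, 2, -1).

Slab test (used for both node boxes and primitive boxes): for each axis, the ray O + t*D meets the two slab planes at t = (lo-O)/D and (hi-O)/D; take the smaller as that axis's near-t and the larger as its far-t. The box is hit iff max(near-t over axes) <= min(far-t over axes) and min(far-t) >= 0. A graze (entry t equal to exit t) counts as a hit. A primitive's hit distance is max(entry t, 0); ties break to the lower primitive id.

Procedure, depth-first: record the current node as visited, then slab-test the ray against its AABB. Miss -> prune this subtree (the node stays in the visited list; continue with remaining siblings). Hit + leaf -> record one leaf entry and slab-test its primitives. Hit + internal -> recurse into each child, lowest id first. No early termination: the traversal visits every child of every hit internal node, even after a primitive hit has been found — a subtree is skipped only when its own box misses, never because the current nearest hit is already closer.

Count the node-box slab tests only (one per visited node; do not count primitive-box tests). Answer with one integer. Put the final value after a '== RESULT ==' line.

Traverse from the root:
N0 x:[-1,41] y:[13,31] z:[12,53] -> hit [13,31], descend [5, 16, 21, 27]
  N5 x:[24,32] y:[24,31] z:[15,46] -> hit [24,31], descend [8, 11, 20, 23]
    N8 x:[31,32] y:[30,31] z:[28,33] -> hit [31,31] leaf, test {P3@t=31}
    N11 x:[26,31] y:[26,28] z:[41,46] -> miss, prune
    N20 x:[25,28] y:[24,51/2] z:[15,18] -> miss, prune
    N23 x:[24,29] y:[26,55/2] z:[17,19] -> miss, prune
  N16 x:[-1,18] y:[23,30] z:[22,53] -> miss, prune
  N21 x:[19,37] y:[13,24] z:[12,29] -> hit [19,24], descend [15, 17, 26, 30]
    N15 x:[22,31] y:[20,24] z:[23,29] -> hit [23,24], descend [10, 25]
      N10 x:[26,31] y:[20,21] z:[23,29] -> miss, prune
      N25 x:[22,26] y:[21,24] z:[23,26] -> hit [23,24] leaf, test {P11@t=23}
    N17 x:[32,37] y:[13,31/2] z:[16,22] -> miss, prune
    N26 x:[19,23] y:[39/2,45/2] z:[12,17] -> miss, prune
    N30 x:[24,28] y:[31/2,18] z:[18,20] -> miss, prune
  N27 x:[10,41] y:[27/2,41/2] z:[35,53] -> miss, prune

15 AABB tests over nodes [0, 5, 8, 11, 20, 23, 16, 21, 15, 10, 25, 17, 26, 30, 27]; 2 leaves entered; closest P11.

== RESULT ==
15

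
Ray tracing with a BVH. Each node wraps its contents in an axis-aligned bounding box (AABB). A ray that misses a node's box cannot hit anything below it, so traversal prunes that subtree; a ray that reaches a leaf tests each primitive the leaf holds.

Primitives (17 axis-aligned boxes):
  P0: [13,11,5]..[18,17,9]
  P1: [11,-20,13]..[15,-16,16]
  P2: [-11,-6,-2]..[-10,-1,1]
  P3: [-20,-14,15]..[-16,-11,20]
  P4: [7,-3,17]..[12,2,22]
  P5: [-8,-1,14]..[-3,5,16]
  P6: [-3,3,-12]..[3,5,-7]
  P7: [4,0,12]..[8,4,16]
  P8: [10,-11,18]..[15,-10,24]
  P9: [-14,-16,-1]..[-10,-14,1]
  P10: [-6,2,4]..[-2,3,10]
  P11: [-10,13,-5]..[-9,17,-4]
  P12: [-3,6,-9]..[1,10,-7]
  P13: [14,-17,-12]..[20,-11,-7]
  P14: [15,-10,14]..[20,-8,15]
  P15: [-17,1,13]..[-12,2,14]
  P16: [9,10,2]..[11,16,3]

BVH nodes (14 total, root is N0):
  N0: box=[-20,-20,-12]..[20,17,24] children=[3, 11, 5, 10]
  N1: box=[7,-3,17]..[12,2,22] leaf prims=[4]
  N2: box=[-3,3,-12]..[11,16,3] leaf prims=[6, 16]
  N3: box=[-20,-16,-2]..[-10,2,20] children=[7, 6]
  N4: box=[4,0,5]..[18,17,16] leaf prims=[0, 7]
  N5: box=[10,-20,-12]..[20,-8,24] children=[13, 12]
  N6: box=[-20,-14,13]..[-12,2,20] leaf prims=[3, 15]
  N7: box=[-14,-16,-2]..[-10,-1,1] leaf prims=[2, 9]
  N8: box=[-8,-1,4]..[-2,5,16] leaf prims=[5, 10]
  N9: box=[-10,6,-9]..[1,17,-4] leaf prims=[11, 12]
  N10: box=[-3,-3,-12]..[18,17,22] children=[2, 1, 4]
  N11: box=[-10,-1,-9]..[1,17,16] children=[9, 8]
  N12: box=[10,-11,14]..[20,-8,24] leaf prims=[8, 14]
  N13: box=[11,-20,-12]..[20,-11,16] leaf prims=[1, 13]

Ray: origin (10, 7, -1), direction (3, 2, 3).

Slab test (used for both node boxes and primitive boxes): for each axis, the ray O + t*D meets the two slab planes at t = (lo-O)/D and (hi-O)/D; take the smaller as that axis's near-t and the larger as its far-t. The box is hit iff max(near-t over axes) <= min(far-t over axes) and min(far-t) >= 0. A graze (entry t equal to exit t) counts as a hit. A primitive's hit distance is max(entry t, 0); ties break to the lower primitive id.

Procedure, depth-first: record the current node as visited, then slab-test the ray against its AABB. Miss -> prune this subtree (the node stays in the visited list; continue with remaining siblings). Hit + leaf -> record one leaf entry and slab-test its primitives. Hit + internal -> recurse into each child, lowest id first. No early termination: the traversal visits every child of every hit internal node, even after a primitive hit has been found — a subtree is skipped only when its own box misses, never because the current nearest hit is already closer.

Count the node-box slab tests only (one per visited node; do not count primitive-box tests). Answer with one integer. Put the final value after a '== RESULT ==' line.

Walk:
N0 x:[-10,10/3] y:[-27/2,5] z:[-11/3,25/3] -> hit [-11/3,10/3], descend [3, 5, 10, 11]
  N3 x:[-10,-20/3] y:[-23/2,-5/2] z:[-1/3,7] -> miss, prune
  N5 x:[0,10/3] y:[-27/2,-15/2] z:[-11/3,25/3] -> miss, prune
  N10 x:[-13/3,8/3] y:[-5,5] z:[-11/3,23/3] -> hit [-11/3,8/3], descend [1, 2, 4]
    N1 x:[-1,2/3] y:[-5,-5/2] z:[6,23/3] -> miss, prune
    N2 x:[-13/3,1/3] y:[-2,9/2] z:[-11/3,4/3] -> hit [-2,1/3] leaf, test {P6(miss), P16(miss)}
    N4 x:[-2,8/3] y:[-7/2,5] z:[2,17/3] -> hit [2,8/3] leaf, test {P0@t=2, P7(miss)}
  N11 x:[-20/3,-3] y:[-4,5] z:[-8/3,17/3] -> miss, prune

Summary -> nodes [0, 3, 5, 10, 1, 2, 4, 11]; box-tests=8; leaf-entries=2; first=P0

== RESULT ==
8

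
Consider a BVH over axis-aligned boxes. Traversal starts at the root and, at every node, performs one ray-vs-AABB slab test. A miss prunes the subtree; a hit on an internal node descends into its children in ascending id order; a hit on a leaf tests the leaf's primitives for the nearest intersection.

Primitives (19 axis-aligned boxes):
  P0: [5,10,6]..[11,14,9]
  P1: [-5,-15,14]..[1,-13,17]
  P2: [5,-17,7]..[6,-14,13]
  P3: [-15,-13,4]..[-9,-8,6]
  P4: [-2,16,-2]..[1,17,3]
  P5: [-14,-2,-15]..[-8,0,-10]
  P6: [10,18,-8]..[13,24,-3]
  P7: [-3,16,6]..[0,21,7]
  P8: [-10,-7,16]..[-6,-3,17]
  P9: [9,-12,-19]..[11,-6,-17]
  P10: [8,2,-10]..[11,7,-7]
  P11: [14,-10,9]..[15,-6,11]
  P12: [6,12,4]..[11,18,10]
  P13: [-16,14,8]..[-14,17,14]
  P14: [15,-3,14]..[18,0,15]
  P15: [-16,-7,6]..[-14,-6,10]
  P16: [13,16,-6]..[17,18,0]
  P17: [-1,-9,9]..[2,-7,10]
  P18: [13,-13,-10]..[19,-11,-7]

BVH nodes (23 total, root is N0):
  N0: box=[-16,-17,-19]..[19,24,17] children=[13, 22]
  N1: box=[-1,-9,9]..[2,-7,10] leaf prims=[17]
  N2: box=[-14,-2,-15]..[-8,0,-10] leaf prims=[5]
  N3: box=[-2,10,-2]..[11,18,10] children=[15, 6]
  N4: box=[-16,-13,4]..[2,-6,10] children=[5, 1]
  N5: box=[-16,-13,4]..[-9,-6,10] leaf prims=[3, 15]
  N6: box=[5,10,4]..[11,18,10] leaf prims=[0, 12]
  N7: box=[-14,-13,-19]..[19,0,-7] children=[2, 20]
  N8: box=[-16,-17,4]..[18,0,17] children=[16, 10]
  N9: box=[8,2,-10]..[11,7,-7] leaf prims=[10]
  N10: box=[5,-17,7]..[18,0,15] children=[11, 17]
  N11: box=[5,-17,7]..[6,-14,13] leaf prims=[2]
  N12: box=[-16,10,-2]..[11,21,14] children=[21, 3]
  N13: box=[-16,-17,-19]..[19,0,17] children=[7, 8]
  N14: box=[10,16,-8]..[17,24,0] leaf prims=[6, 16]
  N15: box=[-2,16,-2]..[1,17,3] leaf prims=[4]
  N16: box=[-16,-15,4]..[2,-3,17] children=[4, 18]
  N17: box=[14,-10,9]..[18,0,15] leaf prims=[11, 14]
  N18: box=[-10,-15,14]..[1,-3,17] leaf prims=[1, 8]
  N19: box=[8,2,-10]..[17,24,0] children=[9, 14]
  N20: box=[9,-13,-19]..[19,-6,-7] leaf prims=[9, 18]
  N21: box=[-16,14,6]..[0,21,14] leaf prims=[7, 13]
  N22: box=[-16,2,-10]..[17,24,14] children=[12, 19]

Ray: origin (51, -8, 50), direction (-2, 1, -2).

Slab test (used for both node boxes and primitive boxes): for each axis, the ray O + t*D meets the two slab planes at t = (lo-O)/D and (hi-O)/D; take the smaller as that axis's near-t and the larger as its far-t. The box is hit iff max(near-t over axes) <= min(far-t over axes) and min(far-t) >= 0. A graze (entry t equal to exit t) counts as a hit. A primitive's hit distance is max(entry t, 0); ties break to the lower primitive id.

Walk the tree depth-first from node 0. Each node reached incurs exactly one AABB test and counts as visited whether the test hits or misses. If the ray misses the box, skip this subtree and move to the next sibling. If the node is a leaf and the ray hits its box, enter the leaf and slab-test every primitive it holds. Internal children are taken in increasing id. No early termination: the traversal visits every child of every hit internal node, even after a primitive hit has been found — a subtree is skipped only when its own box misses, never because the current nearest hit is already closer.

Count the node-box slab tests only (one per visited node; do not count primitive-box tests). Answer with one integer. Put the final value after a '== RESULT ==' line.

Trace the traversal:
N0 x:[16,67/2] y:[-9,32] z:[33/2,69/2] -> hit [33/2,32], descend [13, 22]
  N13 x:[16,67/2] y:[-9,8] z:[33/2,69/2] -> miss, prune
  N22 x:[17,67/2] y:[10,32] z:[18,30] -> hit [18,30], descend [12, 19]
    N12 x:[20,67/2] y:[18,29] z:[18,26] -> hit [20,26], descend [3, 21]
      N3 x:[20,53/2] y:[18,26] z:[20,26] -> hit [20,26], descend [6, 15]
        N6 x:[20,23] y:[18,26] z:[20,23] -> hit [20,23] leaf, test {P0@t=41/2, P12@t=20}
        N15 x:[25,53/2] y:[24,25] z:[47/2,26] -> hit [25,25] leaf, test {P4@t=25}
      N21 x:[51/2,67/2] y:[22,29] z:[18,22] -> miss, prune
    N19 x:[17,43/2] y:[10,32] z:[25,30] -> miss, prune

Visited [0, 13, 22, 12, 3, 6, 15, 21, 19]. Tests: 9 box, 2 leaf. Nearest: P12.

== RESULT ==
9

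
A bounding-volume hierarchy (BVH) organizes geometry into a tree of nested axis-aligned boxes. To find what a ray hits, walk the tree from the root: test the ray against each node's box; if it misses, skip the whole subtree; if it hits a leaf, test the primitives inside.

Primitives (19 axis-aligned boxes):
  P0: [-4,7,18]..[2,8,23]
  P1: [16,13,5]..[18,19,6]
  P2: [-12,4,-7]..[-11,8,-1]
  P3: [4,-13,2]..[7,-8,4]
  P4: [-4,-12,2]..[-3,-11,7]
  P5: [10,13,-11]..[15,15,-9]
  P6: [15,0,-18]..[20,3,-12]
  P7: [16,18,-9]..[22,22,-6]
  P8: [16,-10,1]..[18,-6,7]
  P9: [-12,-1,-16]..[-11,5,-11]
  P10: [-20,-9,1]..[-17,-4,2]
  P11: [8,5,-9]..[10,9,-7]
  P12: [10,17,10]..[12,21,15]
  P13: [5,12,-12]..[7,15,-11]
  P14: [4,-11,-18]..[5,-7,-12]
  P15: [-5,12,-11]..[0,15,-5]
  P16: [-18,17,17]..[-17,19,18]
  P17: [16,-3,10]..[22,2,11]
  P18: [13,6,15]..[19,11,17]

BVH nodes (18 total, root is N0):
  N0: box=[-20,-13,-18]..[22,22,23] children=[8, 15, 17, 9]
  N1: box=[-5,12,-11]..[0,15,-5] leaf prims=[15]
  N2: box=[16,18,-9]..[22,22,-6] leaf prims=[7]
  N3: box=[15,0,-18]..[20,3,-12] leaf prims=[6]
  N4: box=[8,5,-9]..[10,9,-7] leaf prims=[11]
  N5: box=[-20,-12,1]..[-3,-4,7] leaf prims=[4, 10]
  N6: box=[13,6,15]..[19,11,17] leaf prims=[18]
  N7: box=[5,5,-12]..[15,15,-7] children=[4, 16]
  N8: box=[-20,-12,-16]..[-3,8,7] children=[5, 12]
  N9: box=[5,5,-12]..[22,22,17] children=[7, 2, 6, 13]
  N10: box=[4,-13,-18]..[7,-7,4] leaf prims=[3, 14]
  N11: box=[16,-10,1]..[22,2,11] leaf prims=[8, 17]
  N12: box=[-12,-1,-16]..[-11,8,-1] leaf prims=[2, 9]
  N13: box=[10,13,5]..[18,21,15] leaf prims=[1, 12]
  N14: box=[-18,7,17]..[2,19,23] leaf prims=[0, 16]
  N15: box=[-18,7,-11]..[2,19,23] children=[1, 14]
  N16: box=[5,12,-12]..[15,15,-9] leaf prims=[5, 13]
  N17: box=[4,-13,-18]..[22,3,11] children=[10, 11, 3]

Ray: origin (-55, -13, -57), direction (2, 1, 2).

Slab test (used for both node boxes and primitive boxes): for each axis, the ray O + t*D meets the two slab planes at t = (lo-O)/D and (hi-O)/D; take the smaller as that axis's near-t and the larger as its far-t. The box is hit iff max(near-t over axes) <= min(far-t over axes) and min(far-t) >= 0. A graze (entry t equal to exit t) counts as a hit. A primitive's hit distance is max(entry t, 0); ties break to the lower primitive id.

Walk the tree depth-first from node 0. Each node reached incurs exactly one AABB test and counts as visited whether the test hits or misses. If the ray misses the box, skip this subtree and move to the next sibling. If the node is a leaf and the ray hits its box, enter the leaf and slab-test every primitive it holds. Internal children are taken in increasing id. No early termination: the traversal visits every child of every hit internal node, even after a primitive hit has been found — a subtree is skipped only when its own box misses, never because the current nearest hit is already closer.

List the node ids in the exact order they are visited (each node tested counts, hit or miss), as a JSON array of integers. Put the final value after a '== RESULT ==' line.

Trace the traversal:
N0 x:[35/2,77/2] y:[0,35] z:[39/2,40] -> hit [39/2,35], descend [8, 9, 15, 17]
  N8 x:[35/2,26] y:[1,21] z:[41/2,32] -> hit [41/2,21], descend [5, 12]
    N5 x:[35/2,26] y:[1,9] z:[29,32] -> miss, prune
    N12 x:[43/2,22] y:[12,21] z:[41/2,28] -> miss, prune
  N9 x:[30,77/2] y:[18,35] z:[45/2,37] -> hit [30,35], descend [2, 6, 7, 13]
    N2 x:[71/2,77/2] y:[31,35] z:[24,51/2] -> miss, prune
    N6 x:[34,37] y:[19,24] z:[36,37] -> miss, prune
    N7 x:[30,35] y:[18,28] z:[45/2,25] -> miss, prune
    N13 x:[65/2,73/2] y:[26,34] z:[31,36] -> hit [65/2,34] leaf, test {P1(miss), P12@t=67/2}
  N15 x:[37/2,57/2] y:[20,32] z:[23,40] -> hit [23,57/2], descend [1, 14]
    N1 x:[25,55/2] y:[25,28] z:[23,26] -> hit [25,26] leaf, test {P15@t=25}
    N14 x:[37/2,57/2] y:[20,32] z:[37,40] -> miss, prune
  N17 x:[59/2,77/2] y:[0,16] z:[39/2,34] -> miss, prune

order=[0, 8, 5, 12, 9, 2, 6, 7, 13, 15, 1, 14, 17]  |boxes|=13  |leaves|=2  hit=P15

== RESULT ==
[0, 8, 5, 12, 9, 2, 6, 7, 13, 15, 1, 14, 17]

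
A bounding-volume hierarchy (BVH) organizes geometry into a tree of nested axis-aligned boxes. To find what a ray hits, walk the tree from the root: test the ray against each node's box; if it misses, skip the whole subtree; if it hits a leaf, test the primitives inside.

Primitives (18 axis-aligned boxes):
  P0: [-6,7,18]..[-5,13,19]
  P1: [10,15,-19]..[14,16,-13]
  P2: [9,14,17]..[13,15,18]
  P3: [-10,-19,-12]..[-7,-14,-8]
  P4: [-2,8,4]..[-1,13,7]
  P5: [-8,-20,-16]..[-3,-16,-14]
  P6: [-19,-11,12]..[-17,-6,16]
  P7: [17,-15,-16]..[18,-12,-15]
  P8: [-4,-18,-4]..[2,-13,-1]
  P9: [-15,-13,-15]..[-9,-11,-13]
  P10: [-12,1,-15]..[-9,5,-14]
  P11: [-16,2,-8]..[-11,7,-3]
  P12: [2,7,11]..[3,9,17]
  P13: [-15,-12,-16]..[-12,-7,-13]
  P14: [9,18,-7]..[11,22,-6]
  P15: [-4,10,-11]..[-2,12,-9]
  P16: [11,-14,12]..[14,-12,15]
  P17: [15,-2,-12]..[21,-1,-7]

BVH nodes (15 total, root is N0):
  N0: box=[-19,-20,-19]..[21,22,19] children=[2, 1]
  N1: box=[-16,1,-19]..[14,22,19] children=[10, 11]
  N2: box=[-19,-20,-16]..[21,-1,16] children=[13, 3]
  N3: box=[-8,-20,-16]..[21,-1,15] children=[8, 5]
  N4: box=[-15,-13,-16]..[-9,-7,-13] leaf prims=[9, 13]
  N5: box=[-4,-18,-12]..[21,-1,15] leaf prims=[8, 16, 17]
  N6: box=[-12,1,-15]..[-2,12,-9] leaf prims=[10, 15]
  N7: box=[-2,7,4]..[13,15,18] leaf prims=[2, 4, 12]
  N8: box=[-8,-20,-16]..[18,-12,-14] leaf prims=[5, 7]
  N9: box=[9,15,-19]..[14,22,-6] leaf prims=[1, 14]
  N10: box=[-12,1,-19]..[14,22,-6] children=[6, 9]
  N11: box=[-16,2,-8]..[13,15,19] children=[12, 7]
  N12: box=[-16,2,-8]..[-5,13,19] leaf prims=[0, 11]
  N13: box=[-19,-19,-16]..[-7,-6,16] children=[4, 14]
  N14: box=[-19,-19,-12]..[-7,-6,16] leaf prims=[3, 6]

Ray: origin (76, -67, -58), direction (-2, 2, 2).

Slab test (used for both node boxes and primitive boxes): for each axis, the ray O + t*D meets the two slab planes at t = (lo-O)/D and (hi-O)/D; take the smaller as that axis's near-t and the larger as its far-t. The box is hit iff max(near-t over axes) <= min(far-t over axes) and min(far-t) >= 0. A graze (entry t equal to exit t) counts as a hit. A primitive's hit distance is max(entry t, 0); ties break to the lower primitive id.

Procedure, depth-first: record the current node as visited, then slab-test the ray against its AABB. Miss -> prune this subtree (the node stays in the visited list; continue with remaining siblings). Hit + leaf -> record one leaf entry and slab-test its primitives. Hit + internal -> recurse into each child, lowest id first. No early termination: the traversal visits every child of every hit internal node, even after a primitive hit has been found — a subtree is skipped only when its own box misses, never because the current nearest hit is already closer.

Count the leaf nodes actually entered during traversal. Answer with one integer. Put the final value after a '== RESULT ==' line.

Trace the traversal:
N0 x:[55/2,95/2] y:[47/2,89/2] z:[39/2,77/2] -> hit [55/2,77/2], descend [1, 2]
  N1 x:[31,46] y:[34,89/2] z:[39/2,77/2] -> hit [34,77/2], descend [10, 11]
    N10 x:[31,44] y:[34,89/2] z:[39/2,26] -> miss, prune
    N11 x:[63/2,46] y:[69/2,41] z:[25,77/2] -> hit [69/2,77/2], descend [7, 12]
      N7 x:[63/2,39] y:[37,41] z:[31,38] -> hit [37,38] leaf, test {P2(miss), P4(miss), P12@t=37}
      N12 x:[81/2,46] y:[69/2,40] z:[25,77/2] -> miss, prune
  N2 x:[55/2,95/2] y:[47/2,33] z:[21,37] -> hit [55/2,33], descend [3, 13]
    N3 x:[55/2,42] y:[47/2,33] z:[21,73/2] -> hit [55/2,33], descend [5, 8]
      N5 x:[55/2,40] y:[49/2,33] z:[23,73/2] -> hit [55/2,33] leaf, test {P8(miss), P16(miss), P17(miss)}
      N8 x:[29,42] y:[47/2,55/2] z:[21,22] -> miss, prune
    N13 x:[83/2,95/2] y:[24,61/2] z:[21,37] -> miss, prune

order=[0, 1, 10, 11, 7, 12, 2, 3, 5, 8, 13]  |boxes|=11  |leaves|=2  hit=P12

== RESULT ==
2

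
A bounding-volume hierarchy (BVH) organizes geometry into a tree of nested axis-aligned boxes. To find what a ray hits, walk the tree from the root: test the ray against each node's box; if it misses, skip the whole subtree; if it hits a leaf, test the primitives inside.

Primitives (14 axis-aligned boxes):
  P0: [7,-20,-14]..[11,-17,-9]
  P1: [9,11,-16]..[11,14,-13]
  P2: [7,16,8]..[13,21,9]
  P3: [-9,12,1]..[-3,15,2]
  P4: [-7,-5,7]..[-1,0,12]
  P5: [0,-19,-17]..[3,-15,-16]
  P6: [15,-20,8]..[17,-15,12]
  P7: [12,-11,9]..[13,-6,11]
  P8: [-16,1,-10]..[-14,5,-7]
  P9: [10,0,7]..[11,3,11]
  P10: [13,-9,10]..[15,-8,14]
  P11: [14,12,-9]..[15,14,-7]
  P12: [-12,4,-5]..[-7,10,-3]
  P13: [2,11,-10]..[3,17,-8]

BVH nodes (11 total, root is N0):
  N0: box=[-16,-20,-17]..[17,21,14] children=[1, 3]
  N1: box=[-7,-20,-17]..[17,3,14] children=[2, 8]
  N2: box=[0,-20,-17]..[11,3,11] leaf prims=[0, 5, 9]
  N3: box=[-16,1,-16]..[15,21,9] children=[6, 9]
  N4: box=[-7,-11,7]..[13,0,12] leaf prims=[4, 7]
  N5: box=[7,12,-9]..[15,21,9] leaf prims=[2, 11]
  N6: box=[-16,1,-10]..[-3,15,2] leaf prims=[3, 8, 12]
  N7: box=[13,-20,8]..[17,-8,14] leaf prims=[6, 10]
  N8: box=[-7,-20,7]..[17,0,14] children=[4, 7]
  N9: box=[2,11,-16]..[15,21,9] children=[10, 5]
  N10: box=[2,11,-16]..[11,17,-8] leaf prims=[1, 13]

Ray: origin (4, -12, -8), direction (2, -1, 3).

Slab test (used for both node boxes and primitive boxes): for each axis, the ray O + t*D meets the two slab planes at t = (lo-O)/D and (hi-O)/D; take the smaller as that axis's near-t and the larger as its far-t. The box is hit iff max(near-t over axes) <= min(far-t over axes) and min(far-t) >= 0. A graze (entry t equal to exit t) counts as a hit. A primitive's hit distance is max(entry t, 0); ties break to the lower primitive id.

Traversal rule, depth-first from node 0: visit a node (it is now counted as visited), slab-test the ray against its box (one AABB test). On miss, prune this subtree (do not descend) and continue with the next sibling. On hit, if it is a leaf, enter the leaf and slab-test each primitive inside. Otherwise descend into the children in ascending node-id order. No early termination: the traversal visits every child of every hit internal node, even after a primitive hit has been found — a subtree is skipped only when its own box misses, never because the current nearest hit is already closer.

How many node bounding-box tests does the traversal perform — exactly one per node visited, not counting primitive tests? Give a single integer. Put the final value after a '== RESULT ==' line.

Trace the traversal:
N0 x:[-10,13/2] y:[-33,8] z:[-3,22/3] -> hit [-3,13/2], descend [1, 3]
  N1 x:[-11/2,13/2] y:[-15,8] z:[-3,22/3] -> hit [-3,13/2], descend [2, 8]
    N2 x:[-2,7/2] y:[-15,8] z:[-3,19/3] -> hit [-2,7/2] leaf, test {P0(miss), P5(miss), P9(miss)}
    N8 x:[-11/2,13/2] y:[-12,8] z:[5,22/3] -> hit [5,13/2], descend [4, 7]
      N4 x:[-11/2,9/2] y:[-12,-1] z:[5,20/3] -> miss, prune
      N7 x:[9/2,13/2] y:[-4,8] z:[16/3,22/3] -> hit [16/3,13/2] leaf, test {P6@t=11/2, P10(miss)}
  N3 x:[-10,11/2] y:[-33,-13] z:[-8/3,17/3] -> miss, prune

7 AABB tests over nodes [0, 1, 2, 8, 4, 7, 3]; 2 leaves entered; closest P6.

== RESULT ==
7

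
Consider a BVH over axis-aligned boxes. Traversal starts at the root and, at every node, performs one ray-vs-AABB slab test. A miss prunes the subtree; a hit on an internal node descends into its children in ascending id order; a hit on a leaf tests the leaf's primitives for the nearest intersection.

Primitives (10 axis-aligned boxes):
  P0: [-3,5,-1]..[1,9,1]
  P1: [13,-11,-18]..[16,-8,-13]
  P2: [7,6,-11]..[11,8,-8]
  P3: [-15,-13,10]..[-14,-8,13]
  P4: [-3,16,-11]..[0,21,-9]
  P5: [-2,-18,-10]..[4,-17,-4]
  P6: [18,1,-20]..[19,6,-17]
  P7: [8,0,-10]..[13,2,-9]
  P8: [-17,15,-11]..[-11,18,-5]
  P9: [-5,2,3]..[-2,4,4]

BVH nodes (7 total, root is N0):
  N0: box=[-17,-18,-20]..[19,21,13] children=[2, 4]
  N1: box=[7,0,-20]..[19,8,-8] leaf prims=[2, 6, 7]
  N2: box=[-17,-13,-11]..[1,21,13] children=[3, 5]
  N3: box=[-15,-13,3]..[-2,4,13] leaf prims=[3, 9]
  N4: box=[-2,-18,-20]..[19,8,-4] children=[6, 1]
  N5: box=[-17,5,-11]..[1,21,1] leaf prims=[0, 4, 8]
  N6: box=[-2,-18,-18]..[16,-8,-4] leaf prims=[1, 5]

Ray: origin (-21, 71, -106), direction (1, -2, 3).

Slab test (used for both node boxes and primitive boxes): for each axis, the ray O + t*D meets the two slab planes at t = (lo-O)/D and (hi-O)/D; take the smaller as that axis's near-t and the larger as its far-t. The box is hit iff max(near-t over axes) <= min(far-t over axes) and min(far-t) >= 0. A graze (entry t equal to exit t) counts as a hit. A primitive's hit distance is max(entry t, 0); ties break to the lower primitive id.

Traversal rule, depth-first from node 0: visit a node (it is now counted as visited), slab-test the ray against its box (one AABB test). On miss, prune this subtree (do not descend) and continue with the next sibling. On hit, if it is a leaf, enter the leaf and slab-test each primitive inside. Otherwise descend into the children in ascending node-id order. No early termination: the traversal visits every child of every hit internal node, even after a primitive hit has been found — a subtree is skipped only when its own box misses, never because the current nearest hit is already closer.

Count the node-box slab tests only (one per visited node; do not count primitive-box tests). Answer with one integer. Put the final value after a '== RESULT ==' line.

Trace the traversal:
N0 x:[4,40] y:[25,89/2] z:[86/3,119/3] -> hit [86/3,119/3], descend [2, 4]
  N2 x:[4,22] y:[25,42] z:[95/3,119/3] -> miss, prune
  N4 x:[19,40] y:[63/2,89/2] z:[86/3,34] -> hit [63/2,34], descend [1, 6]
    N1 x:[28,40] y:[63/2,71/2] z:[86/3,98/3] -> hit [63/2,98/3] leaf, test {P2@t=95/3, P6(miss), P7(miss)}
    N6 x:[19,37] y:[79/2,89/2] z:[88/3,34] -> miss, prune

5 AABB tests over nodes [0, 2, 4, 1, 6]; 1 leaf entered; closest P2.

== RESULT ==
5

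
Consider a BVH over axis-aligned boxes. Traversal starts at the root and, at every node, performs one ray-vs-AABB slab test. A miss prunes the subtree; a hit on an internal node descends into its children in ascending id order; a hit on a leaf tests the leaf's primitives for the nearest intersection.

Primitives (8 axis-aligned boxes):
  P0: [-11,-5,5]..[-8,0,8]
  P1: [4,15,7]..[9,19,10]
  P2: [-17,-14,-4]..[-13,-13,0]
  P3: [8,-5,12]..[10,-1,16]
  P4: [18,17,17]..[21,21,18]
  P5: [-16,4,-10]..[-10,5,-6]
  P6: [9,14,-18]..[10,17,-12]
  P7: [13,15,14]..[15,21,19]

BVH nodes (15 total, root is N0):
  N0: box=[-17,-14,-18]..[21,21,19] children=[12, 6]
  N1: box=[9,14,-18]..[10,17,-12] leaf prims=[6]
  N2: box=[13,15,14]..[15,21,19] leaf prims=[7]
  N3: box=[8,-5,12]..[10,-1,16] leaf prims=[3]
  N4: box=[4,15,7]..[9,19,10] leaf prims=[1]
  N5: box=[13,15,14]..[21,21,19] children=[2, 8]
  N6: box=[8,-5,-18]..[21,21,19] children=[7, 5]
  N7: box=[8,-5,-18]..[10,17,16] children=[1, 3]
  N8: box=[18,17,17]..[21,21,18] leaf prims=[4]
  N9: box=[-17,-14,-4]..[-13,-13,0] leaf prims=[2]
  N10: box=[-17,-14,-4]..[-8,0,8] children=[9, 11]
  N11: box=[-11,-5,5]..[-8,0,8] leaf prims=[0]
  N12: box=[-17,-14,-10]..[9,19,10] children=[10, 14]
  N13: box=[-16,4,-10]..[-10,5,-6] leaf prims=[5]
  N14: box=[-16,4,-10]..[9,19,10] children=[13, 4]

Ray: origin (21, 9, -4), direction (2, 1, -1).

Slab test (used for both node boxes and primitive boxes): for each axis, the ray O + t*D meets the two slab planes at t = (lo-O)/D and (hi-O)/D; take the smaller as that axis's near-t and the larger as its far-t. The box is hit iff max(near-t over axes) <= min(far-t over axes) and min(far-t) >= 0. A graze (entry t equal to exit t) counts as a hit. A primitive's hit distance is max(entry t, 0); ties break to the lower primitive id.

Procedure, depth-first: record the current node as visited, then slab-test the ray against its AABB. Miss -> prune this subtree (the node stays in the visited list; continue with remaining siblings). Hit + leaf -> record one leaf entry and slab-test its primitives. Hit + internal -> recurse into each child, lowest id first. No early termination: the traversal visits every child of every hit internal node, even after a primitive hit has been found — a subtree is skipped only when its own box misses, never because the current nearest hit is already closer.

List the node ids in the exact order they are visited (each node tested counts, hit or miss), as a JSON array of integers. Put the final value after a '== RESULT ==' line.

Walk:
N0 x:[-19,0] y:[-23,12] z:[-23,14] -> hit [-19,0], descend [6, 12]
  N6 x:[-13/2,0] y:[-14,12] z:[-23,14] -> hit [-13/2,0], descend [5, 7]
    N5 x:[-4,0] y:[6,12] z:[-23,-18] -> miss, prune
    N7 x:[-13/2,-11/2] y:[-14,8] z:[-20,14] -> miss, prune
  N12 x:[-19,-6] y:[-23,10] z:[-14,6] -> miss, prune

Summary -> nodes [0, 6, 5, 7, 12]; box-tests=5; leaf-entries=0; first=miss

== RESULT ==
[0, 6, 5, 7, 12]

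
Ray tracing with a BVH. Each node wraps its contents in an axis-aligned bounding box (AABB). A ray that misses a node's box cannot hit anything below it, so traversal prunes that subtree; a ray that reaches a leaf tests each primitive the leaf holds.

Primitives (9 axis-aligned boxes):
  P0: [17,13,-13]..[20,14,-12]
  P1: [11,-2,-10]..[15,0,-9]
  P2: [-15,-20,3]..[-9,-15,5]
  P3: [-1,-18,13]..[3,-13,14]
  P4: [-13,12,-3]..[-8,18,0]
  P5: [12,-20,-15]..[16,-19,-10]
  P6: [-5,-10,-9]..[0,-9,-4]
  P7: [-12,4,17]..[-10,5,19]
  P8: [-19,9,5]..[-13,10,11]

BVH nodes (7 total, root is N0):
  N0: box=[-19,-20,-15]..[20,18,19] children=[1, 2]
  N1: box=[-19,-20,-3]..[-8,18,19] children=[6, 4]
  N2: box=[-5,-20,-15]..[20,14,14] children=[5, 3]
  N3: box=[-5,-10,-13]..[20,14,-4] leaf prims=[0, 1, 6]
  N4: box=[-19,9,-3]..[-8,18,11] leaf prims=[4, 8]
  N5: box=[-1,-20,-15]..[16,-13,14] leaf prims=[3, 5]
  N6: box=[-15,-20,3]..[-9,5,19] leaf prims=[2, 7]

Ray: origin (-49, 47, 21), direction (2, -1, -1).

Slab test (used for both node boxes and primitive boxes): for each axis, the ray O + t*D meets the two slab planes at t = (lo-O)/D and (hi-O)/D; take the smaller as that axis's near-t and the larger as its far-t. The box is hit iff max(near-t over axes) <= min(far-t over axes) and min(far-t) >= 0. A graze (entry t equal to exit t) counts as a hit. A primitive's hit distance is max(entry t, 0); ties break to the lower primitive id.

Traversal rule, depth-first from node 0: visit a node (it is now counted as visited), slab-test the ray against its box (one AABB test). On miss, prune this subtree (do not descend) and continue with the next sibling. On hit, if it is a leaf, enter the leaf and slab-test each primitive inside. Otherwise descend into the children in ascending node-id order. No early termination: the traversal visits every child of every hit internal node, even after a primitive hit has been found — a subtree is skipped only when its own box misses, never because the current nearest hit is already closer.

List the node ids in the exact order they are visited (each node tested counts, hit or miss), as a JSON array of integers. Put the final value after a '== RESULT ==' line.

Trace the traversal:
N0 x:[15,69/2] y:[29,67] z:[2,36] -> hit [29,69/2], descend [1, 2]
  N1 x:[15,41/2] y:[29,67] z:[2,24] -> miss, prune
  N2 x:[22,69/2] y:[33,67] z:[7,36] -> hit [33,69/2], descend [3, 5]
    N3 x:[22,69/2] y:[33,57] z:[25,34] -> hit [33,34] leaf, test {P0@t=33, P1(miss), P6(miss)}
    N5 x:[24,65/2] y:[60,67] z:[7,36] -> miss, prune

order=[0, 1, 2, 3, 5]  |boxes|=5  |leaves|=1  hit=P0

== RESULT ==
[0, 1, 2, 3, 5]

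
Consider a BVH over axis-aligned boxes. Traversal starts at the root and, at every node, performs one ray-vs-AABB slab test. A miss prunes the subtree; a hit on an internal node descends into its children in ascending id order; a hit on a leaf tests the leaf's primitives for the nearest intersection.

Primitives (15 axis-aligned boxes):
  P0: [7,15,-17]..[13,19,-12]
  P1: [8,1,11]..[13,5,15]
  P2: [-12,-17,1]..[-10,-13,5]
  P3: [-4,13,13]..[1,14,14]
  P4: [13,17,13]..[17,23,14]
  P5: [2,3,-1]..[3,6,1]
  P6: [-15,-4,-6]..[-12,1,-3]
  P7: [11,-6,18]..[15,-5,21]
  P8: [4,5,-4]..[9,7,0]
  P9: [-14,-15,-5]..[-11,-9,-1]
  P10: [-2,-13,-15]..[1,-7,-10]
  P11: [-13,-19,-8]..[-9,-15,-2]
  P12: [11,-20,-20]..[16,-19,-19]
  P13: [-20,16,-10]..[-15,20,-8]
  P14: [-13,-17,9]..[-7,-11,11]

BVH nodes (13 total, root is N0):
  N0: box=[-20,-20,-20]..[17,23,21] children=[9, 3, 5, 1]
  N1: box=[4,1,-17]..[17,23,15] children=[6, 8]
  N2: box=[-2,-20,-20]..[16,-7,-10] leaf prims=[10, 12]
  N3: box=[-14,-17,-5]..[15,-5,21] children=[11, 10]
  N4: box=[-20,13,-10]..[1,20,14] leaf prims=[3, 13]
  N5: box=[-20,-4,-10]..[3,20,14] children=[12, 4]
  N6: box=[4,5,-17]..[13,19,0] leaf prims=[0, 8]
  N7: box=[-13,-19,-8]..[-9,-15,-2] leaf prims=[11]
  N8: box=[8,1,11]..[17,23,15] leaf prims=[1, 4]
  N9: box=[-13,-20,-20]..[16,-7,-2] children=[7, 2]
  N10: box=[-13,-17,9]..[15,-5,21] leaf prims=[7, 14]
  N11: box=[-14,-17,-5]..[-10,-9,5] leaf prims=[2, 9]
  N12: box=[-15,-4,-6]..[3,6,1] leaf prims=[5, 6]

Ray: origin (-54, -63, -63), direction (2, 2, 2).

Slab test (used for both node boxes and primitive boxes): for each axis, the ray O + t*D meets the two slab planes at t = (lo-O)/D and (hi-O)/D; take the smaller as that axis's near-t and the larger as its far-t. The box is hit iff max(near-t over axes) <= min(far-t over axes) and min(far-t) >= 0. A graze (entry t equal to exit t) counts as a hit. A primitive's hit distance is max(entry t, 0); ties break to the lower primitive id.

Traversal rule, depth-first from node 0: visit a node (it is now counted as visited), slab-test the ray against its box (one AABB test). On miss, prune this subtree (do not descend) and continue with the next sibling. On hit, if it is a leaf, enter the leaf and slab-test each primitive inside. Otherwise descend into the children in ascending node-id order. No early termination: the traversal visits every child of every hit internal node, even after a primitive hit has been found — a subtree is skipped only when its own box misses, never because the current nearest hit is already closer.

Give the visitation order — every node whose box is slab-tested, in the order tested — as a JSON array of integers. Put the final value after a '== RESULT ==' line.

Trace the traversal:
N0 x:[17,71/2] y:[43/2,43] z:[43/2,42] -> hit [43/2,71/2], descend [1, 3, 5, 9]
  N1 x:[29,71/2] y:[32,43] z:[23,39] -> hit [32,71/2], descend [6, 8]
    N6 x:[29,67/2] y:[34,41] z:[23,63/2] -> miss, prune
    N8 x:[31,71/2] y:[32,43] z:[37,39] -> miss, prune
  N3 x:[20,69/2] y:[23,29] z:[29,42] -> hit [29,29], descend [10, 11]
    N10 x:[41/2,69/2] y:[23,29] z:[36,42] -> miss, prune
    N11 x:[20,22] y:[23,27] z:[29,34] -> miss, prune
  N5 x:[17,57/2] y:[59/2,83/2] z:[53/2,77/2] -> miss, prune
  N9 x:[41/2,35] y:[43/2,28] z:[43/2,61/2] -> hit [43/2,28], descend [2, 7]
    N2 x:[26,35] y:[43/2,28] z:[43/2,53/2] -> hit [26,53/2] leaf, test {P10@t=26, P12(miss)}
    N7 x:[41/2,45/2] y:[22,24] z:[55/2,61/2] -> miss, prune

order=[0, 1, 6, 8, 3, 10, 11, 5, 9, 2, 7]  |boxes|=11  |leaves|=1  hit=P10

== RESULT ==
[0, 1, 6, 8, 3, 10, 11, 5, 9, 2, 7]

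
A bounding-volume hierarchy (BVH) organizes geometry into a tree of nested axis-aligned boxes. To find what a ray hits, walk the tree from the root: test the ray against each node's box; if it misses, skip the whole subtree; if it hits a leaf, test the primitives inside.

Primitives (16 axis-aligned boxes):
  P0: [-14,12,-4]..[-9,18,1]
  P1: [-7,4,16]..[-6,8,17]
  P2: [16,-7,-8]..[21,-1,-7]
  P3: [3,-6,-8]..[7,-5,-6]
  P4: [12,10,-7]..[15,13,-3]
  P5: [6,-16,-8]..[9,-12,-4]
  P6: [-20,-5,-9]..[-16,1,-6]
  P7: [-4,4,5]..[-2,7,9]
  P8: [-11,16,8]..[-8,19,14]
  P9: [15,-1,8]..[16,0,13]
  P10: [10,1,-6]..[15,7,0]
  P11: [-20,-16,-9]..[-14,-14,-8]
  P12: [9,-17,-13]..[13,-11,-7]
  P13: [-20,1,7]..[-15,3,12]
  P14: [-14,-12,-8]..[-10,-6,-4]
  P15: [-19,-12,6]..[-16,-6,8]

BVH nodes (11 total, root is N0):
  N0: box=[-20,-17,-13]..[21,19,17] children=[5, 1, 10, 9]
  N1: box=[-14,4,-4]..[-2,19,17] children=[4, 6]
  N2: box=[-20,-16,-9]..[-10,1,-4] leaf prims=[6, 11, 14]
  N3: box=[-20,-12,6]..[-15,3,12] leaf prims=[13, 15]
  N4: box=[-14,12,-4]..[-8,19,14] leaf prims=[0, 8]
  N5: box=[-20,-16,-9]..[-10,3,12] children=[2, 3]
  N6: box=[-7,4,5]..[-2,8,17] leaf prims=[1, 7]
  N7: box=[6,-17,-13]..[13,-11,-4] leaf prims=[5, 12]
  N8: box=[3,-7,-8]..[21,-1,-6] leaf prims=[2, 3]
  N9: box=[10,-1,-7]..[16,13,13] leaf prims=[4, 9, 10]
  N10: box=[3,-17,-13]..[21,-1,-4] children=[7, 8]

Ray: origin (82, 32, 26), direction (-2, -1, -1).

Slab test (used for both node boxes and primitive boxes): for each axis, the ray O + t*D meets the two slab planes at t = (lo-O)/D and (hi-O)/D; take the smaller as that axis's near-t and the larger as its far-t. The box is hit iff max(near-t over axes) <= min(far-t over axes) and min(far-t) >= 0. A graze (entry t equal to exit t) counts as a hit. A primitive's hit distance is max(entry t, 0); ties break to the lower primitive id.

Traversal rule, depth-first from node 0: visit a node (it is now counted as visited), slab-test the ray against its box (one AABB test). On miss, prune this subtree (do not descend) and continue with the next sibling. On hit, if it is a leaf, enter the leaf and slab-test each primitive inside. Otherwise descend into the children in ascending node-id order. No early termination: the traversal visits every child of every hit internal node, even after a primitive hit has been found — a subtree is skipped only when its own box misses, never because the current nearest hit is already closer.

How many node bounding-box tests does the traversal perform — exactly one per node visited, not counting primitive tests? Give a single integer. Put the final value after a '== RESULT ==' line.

Traverse from the root:
N0 x:[61/2,51] y:[13,49] z:[9,39] -> hit [61/2,39], descend [1, 5, 9, 10]
  N1 x:[42,48] y:[13,28] z:[9,30] -> miss, prune
  N5 x:[46,51] y:[29,48] z:[14,35] -> miss, prune
  N9 x:[33,36] y:[19,33] z:[13,33] -> hit [33,33] leaf, test {P4(miss), P9(miss), P10(miss)}
  N10 x:[61/2,79/2] y:[33,49] z:[30,39] -> hit [33,39], descend [7, 8]
    N7 x:[69/2,38] y:[43,49] z:[30,39] -> miss, prune
    N8 x:[61/2,79/2] y:[33,39] z:[32,34] -> hit [33,34] leaf, test {P2@t=33, P3(miss)}

7 AABB tests over nodes [0, 1, 5, 9, 10, 7, 8]; 2 leaves entered; closest P2.

== RESULT ==
7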